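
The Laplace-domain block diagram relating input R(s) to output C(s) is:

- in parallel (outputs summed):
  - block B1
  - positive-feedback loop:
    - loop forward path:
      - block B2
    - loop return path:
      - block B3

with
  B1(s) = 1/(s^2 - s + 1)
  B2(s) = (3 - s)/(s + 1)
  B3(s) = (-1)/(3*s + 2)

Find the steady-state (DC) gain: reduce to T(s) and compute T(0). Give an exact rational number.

(1) apply the feedback formula to B2, B3 = (-3*s^2 + 7*s + 6)/(3*s^2 + 4*s + 5)
(2) combine B1, [B2/(1-B2*B3)] in parallel = (-3*s^4 + 10*s^3 - s^2 + 5*s + 11)/(3*s^4 + s^3 + 4*s^2 - s + 5)
The step-2 result is T(s). Setting s = 0: T(0) = 11/5.

Therefore the answer is 11/5.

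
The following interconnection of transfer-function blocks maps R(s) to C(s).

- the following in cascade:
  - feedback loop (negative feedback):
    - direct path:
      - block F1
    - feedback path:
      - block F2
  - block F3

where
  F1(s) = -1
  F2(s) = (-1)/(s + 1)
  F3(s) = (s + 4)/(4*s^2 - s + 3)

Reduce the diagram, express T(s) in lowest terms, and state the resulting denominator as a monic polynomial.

First reduce the diagram to T(s).

Step 1 - close the feedback loop around F1, F2, giving (-s - 1)/(s + 2)
Step 2 - reduce the series chain [F1/(1+F1*F2)], F3, giving (-s^2 - 5*s - 4)/(4*s^3 + 7*s^2 + s + 6)
T(s) is the step-2 result (common factors already cancelled). Leading coefficient of the denominator: 4. Divide through by 4 for the monic polynomial.

Answer: s^3 + 7*s^2/4 + s/4 + 3/2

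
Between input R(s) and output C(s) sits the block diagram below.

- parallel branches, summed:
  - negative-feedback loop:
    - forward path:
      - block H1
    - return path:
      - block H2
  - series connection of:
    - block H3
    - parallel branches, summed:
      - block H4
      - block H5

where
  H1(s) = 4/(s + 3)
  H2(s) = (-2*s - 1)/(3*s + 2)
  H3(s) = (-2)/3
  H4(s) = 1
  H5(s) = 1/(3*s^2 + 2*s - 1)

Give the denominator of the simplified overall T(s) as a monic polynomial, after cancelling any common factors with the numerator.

[1] reduce the feedback loop with forward H1 and return H2 = (12*s + 8)/(3*s^2 + 3*s + 2)
[2] add H4, H5 (parallel) = (3*s^2 + 2*s)/(3*s^2 + 2*s - 1)
[3] series reduction of H3, (H4+H5) = (-6*s^2 - 4*s)/(9*s^2 + 6*s - 3)
[4] reduce the parallel group [H1/(1+H1*H2)], (H3*(H4+H5)) = (-18*s^4 + 78*s^3 + 120*s^2 + 4*s - 24)/(27*s^4 + 45*s^3 + 27*s^2 + 3*s - 6)
The result of step 4 is T(s) in lowest terms. Its denominator has leading coefficient 27; dividing the denominator through by 27 makes it monic.

Hence the answer: s^4 + 5*s^3/3 + s^2 + s/9 - 2/9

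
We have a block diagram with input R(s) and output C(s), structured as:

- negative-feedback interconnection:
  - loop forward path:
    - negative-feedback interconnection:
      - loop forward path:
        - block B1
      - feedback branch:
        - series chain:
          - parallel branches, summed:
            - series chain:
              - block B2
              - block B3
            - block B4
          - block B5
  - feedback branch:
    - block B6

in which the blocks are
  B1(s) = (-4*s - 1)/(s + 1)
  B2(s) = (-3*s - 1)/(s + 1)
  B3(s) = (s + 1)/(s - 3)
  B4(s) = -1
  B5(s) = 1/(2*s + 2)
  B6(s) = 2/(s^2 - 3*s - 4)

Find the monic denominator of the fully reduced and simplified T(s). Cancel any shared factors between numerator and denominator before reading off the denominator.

First reduce the diagram to T(s).

[1] series reduction of B2, B3 gives (-3*s - 1)/(s - 3)
[2] sum the parallel branches (B2*B3), B4 gives (2 - 4*s)/(s - 3)
[3] series reduction of ((B2*B3)+B4), B5 gives (1 - 2*s)/(s^2 - 2*s - 3)
[4] apply the feedback formula to B1, (((B2*B3)+B4)*B5) gives (-4*s^3 + 7*s^2 + 14*s + 3)/(s^3 + 7*s^2 - 7*s - 4)
[5] collapse the loop ([B1/(1+B1*(((B2*B3)+B4)*B5))] forward, B6 return) gives (-4*s^4 + 23*s^3 - 14*s^2 - 53*s - 12)/(s^4 + 3*s^3 - 43*s^2 + 46*s + 22)
Step 5 gives the fully reduced T(s), with no common factor left to cancel. The denominator is already monic (leading coefficient 1).

Answer: s^4 + 3*s^3 - 43*s^2 + 46*s + 22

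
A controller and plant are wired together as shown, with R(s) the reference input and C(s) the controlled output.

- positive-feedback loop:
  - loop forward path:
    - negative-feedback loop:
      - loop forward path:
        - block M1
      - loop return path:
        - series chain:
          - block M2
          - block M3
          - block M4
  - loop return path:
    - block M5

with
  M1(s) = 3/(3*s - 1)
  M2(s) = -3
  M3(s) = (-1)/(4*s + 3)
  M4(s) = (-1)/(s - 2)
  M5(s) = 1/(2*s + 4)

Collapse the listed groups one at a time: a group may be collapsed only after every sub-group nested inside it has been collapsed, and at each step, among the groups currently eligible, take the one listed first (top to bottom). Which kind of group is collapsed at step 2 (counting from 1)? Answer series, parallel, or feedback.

The answer is feedback.

Reasoning:
(1) cascade M2, M3, M4
(2) feedback reduction of M1, (M2*M3*M4)
(3) apply the feedback formula to [M1/(1+M1*(M2*M3*M4))], M5
So the answer for step 2 is feedback.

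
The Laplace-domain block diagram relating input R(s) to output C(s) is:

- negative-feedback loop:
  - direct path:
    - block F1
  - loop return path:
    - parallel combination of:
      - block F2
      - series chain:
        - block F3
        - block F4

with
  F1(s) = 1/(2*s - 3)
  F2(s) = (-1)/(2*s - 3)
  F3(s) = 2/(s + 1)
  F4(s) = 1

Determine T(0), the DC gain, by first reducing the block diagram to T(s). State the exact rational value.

The answer is -3/2.

Reasoning:
[1] reduce the series chain F3, F4 = 2/(s + 1)
[2] add F2, (F3*F4) (parallel) = (3*s - 7)/(2*s^2 - s - 3)
[3] feedback reduction of F1, (F2+(F3*F4)) = (2*s^2 - s - 3)/(4*s^3 - 8*s^2 + 2)
Evaluating the step-3 result (the overall T(s)) at s = 0 gives T(0) = -3/2.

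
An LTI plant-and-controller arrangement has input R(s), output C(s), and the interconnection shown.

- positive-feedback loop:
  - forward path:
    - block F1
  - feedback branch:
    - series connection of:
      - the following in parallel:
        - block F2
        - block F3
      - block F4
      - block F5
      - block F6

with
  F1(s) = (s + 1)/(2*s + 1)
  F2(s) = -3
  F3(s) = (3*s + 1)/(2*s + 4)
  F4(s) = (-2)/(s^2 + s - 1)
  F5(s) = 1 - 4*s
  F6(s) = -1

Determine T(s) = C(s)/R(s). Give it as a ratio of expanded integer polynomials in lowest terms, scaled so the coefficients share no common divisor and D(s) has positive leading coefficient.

Step 1: reduce the parallel group F2, F3 -> (-3*s - 11)/(2*s + 4)
Step 2: combine (F2+F3), F4, F5, F6 in series -> (12*s^2 + 41*s - 11)/(s^3 + 3*s^2 + s - 2)
Step 3: feedback reduction of F1, ((F2+F3)*F4*F5*F6) - this is the overall T(s), already in the required normalized form

Hence the answer: (s^4 + 4*s^3 + 4*s^2 - s - 2)/(2*s^4 - 5*s^3 - 48*s^2 - 33*s + 9)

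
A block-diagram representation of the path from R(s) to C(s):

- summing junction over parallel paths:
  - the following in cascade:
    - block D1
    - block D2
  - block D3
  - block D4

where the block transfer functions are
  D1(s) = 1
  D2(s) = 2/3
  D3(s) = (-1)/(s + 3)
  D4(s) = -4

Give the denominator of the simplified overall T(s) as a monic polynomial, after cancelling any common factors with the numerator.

First reduce the diagram to T(s).

Step 1 - cascade D1, D2 = 2/3
Step 2 - parallel reduction of (D1*D2), D3, D4 = (-10*s - 33)/(3*s + 9)
That last expression is T(s), already simplified. Scaling its denominator by 1/3 (the reciprocal of the leading coefficient) yields the monic denominator.

Answer: s + 3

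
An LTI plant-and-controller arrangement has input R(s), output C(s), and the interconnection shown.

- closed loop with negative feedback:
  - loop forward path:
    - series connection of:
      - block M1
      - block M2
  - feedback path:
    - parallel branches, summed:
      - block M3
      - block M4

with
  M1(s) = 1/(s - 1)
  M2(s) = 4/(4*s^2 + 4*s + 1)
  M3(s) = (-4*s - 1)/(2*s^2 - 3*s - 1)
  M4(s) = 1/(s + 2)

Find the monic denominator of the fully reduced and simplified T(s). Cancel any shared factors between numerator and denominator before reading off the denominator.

(1) reduce the series chain M1, M2: 4/(4*s^3 - 3*s - 1)
(2) sum the parallel branches M3, M4: (-2*s^2 - 12*s - 3)/(2*s^3 + s^2 - 7*s - 2)
(3) close the feedback loop around (M1*M2), (M3+M4): (8*s^3 + 4*s^2 - 28*s - 8)/(8*s^6 + 4*s^5 - 34*s^4 - 13*s^3 + 12*s^2 - 35*s - 10)
T(s) is the step-3 result (common factors already cancelled). Leading coefficient of the denominator: 8. Divide through by 8 for the monic polynomial.

Therefore the answer is s^6 + s^5/2 - 17*s^4/4 - 13*s^3/8 + 3*s^2/2 - 35*s/8 - 5/4.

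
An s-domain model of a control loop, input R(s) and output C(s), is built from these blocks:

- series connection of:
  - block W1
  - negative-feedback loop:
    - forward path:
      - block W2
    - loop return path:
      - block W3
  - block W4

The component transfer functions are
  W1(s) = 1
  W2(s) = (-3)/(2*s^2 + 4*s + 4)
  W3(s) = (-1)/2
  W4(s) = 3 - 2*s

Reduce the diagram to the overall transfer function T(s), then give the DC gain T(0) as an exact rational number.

Step 1 - close the feedback loop around W2, W3, giving (-6)/(4*s^2 + 8*s + 11)
Step 2 - series reduction of W1, [W2/(1+W2*W3)], W4, giving (12*s - 18)/(4*s^2 + 8*s + 11)
Step 2 gives the overall T(s). Then T(0) = -18/11.

Therefore the answer is -18/11.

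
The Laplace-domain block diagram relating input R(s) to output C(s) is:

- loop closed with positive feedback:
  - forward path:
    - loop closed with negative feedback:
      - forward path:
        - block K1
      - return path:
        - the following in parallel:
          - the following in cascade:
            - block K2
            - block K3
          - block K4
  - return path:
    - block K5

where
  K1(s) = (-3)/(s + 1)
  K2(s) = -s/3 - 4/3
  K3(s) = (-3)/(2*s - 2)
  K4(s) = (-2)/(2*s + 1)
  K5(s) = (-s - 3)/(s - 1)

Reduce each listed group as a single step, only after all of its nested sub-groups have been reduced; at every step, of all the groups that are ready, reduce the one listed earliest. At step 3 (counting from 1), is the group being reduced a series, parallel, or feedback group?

The answer is feedback.

Reasoning:
Step 1 - cascade K2, K3
Step 2 - parallel reduction of (K2*K3), K4
Step 3 - reduce the feedback loop with forward K1 and return ((K2*K3)+K4)
Step 4 - apply the feedback formula to [K1/(1+K1*((K2*K3)+K4))], K5
Step 3: feedback.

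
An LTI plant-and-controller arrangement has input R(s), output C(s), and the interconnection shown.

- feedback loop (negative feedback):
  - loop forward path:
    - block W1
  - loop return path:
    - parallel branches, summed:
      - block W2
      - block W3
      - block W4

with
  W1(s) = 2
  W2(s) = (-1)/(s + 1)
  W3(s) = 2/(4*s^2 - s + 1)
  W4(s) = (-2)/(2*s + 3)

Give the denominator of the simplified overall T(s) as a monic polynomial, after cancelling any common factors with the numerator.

Step 1 - combine W2, W3, W4 in parallel -> (-16*s^3 - 12*s^2 + 11*s + 1)/(8*s^4 + 18*s^3 + 9*s^2 + 2*s + 3)
Step 2 - apply the feedback formula to W1, (W2+W3+W4) -> (16*s^4 + 36*s^3 + 18*s^2 + 4*s + 6)/(8*s^4 - 14*s^3 - 15*s^2 + 24*s + 5)
T(s) is the step-2 result (common factors already cancelled). Leading coefficient of the denominator: 8. Divide through by 8 for the monic polynomial.

Hence the answer: s^4 - 7*s^3/4 - 15*s^2/8 + 3*s + 5/8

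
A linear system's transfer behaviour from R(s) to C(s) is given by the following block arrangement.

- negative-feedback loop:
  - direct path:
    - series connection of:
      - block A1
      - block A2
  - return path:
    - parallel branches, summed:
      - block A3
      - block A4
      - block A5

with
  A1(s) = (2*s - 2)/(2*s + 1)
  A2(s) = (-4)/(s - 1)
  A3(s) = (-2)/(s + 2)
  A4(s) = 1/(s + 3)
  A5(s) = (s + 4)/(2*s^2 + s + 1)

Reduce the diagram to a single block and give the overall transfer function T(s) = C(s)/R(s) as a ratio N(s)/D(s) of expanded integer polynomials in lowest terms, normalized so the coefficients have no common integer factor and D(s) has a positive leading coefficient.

Reducing step by step:

Step 1 - series reduction of A1, A2: (-8)/(2*s + 1)
Step 2 - parallel reduction of A3, A4, A5: (-s^3 + 21*s + 20)/(2*s^4 + 11*s^3 + 18*s^2 + 11*s + 6)
Step 3 - reduce the feedback loop with forward (A1*A2) and return (A3+A4+A5), which is the overall transfer function T(s) = C(s)/R(s) in lowest terms

Answer: (-16*s^4 - 88*s^3 - 144*s^2 - 88*s - 48)/(4*s^5 + 24*s^4 + 55*s^3 + 40*s^2 - 145*s - 154)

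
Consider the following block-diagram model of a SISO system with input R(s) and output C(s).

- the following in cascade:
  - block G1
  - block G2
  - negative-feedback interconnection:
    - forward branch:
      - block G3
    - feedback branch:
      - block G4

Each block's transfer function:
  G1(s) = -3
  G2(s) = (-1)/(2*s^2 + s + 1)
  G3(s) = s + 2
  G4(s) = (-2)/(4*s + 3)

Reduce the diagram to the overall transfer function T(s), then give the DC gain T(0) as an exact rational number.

Answer: -18

Working:
[1] close the feedback loop around G3, G4 -> (4*s^2 + 11*s + 6)/(2*s - 1)
[2] combine G1, G2, [G3/(1+G3*G4)] in series -> (12*s^2 + 33*s + 18)/(4*s^3 + s - 1)
Evaluating the step-2 result (the overall T(s)) at s = 0 gives T(0) = 18/(-1) = -18.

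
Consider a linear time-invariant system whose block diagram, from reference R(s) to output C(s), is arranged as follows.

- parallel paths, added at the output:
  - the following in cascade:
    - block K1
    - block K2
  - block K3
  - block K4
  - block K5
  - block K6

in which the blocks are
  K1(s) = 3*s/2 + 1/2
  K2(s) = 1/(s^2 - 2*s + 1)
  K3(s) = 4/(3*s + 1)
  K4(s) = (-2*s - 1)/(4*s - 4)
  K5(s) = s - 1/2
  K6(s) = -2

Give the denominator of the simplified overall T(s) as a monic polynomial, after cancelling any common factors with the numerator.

Reducing step by step:

Step 1 - reduce the series chain K1, K2 = (3*s + 1)/(2*s^2 - 4*s + 2)
Step 2 - sum the parallel branches (K1*K2), K3, K4, K5, K6 = (12*s^4 - 56*s^3 + 89*s^2 - 22*s + 9)/(12*s^3 - 20*s^2 + 4*s + 4)
The result of step 2 is T(s) in lowest terms. Its denominator has leading coefficient 12; dividing the denominator through by 12 makes it monic.

Answer: s^3 - 5*s^2/3 + s/3 + 1/3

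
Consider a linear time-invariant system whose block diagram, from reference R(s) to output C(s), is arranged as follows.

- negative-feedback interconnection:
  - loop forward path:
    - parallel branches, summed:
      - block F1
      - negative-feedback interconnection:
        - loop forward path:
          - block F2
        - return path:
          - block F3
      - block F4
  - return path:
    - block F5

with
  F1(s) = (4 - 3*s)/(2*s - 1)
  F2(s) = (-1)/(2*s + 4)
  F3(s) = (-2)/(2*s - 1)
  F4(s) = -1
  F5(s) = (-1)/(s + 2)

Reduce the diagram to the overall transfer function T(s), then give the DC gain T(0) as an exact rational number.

1. feedback reduction of F2, F3 = (1 - 2*s)/(4*s^2 + 6*s - 2)
2. add F1, [F2/(1+F2*F3)], F4 (parallel) = (-20*s^3 - 14*s^2 + 44*s - 11)/(8*s^3 + 8*s^2 - 10*s + 2)
3. close the feedback loop around (F1+[F2/(1+F2*F3)]+F4), F5 = (-20*s^4 - 54*s^3 + 16*s^2 + 77*s - 22)/(8*s^4 + 44*s^3 + 20*s^2 - 62*s + 15)
The step-3 result is T(s). Setting s = 0: T(0) = -22/15.

Final answer: -22/15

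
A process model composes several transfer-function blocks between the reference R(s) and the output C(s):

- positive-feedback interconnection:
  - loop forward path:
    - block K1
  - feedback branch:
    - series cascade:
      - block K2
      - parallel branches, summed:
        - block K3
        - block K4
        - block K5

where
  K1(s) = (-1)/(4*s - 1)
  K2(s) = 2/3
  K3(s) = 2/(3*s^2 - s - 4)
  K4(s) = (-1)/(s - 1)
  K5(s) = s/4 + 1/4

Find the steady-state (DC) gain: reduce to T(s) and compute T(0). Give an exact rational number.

Reducing step by step:

[1] add K3, K4, K5 (parallel) -> (3*s^4 - s^3 - 19*s^2 + 13*s + 12)/(12*s^3 - 16*s^2 - 12*s + 16)
[2] multiply K2, (K3+K4+K5) (series) -> (3*s^4 - s^3 - 19*s^2 + 13*s + 12)/(18*s^3 - 24*s^2 - 18*s + 24)
[3] feedback reduction of K1, (K2*(K3+K4+K5)) -> (-18*s^3 + 24*s^2 + 18*s - 24)/(75*s^4 - 115*s^3 - 67*s^2 + 127*s - 12)
The step-3 result is T(s). Setting s = 0: T(0) = -24/(-12) = 2.

Answer: 2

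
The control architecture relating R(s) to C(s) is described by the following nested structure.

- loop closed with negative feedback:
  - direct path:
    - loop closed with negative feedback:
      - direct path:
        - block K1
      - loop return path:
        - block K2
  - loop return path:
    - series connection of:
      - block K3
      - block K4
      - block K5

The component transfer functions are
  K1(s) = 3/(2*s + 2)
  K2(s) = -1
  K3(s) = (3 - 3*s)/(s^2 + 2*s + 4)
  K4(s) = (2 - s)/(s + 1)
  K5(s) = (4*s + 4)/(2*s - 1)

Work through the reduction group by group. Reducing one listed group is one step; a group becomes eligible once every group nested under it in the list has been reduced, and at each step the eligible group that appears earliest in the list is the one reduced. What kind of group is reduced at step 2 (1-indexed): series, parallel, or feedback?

The answer is series.

Reasoning:
(1) reduce the feedback loop with forward K1 and return K2
(2) reduce the series chain K3, K4, K5
(3) close the feedback loop around [K1/(1+K1*K2)], (K3*K4*K5)
Step 2 collapses a series group.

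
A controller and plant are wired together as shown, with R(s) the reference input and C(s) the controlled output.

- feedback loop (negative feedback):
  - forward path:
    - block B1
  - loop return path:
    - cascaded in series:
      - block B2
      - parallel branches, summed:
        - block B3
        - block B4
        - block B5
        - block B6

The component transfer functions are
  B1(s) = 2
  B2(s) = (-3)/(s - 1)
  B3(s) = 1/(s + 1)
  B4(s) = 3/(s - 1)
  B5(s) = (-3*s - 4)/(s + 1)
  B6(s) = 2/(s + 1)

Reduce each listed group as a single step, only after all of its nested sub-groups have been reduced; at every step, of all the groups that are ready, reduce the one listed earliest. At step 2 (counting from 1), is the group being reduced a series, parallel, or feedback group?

Step 1 - parallel reduction of B3, B4, B5, B6
Step 2 - multiply B2, (B3+B4+B5+B6) (series)
Step 3 - feedback reduction of B1, (B2*(B3+B4+B5+B6))
Step 2: series.

Answer: series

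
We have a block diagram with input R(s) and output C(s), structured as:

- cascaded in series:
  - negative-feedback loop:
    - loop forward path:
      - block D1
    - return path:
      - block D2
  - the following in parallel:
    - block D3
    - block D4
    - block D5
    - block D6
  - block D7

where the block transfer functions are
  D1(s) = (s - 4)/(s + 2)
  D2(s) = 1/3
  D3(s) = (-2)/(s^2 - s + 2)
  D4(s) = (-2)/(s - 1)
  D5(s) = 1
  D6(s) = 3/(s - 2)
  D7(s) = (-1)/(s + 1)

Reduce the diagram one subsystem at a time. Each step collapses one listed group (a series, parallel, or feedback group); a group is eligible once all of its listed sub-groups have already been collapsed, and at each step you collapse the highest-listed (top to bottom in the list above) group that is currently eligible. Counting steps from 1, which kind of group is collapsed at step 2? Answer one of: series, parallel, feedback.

Reducing step by step:

[1] collapse the loop (D1 forward, D2 return)
[2] add D3, D4, D5, D6 (parallel)
[3] cascade [D1/(1+D1*D2)], (D3+D4+D5+D6), D7
Step 2: parallel.

Answer: parallel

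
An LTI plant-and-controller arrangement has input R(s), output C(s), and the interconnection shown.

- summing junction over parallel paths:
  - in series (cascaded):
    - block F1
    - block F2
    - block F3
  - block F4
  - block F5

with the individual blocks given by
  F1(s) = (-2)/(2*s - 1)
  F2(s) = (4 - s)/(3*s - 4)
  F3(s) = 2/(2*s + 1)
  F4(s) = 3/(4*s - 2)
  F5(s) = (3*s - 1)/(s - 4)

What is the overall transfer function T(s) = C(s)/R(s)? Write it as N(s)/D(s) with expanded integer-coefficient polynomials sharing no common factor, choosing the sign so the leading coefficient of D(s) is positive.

First reduce the diagram to T(s).

Step 1 - series reduction of F1, F2, F3 -> (4*s - 16)/(12*s^3 - 16*s^2 - 3*s + 4)
Step 2 - add (F1*F2*F3), F4, F5 (parallel), which is the overall transfer function T(s) = C(s)/R(s) in lowest terms

Answer: (72*s^4 - 102*s^3 - 65*s^2 + 14*s + 168)/(24*s^4 - 128*s^3 + 122*s^2 + 32*s - 32)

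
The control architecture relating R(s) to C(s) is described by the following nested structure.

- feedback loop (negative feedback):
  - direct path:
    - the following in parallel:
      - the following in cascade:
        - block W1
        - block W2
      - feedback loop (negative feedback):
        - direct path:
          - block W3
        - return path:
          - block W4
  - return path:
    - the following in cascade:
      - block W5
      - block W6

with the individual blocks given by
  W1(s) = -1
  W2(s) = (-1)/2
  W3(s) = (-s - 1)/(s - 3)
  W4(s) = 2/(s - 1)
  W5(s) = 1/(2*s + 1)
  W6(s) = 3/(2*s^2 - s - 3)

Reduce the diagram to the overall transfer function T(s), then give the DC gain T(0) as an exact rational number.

Step 1 - series reduction of W1, W2: 1/2
Step 2 - collapse the loop (W3 forward, W4 return): (1 - s^2)/(s^2 - 6*s + 1)
Step 3 - add (W1*W2), [W3/(1+W3*W4)] (parallel): (-s^2 - 6*s + 3)/(2*s^2 - 12*s + 2)
Step 4 - series reduction of W5, W6: 3/(4*s^3 - 7*s - 3)
Step 5 - reduce the feedback loop with forward ((W1*W2)+[W3/(1+W3*W4)]) and return (W5*W6): (-4*s^5 - 24*s^4 + 19*s^3 + 45*s^2 - 3*s - 9)/(8*s^5 - 48*s^4 - 6*s^3 + 75*s^2 + 4*s + 3)
The step-5 result is T(s). Setting s = 0: T(0) = -9/3 = -3.

Therefore the answer is -3.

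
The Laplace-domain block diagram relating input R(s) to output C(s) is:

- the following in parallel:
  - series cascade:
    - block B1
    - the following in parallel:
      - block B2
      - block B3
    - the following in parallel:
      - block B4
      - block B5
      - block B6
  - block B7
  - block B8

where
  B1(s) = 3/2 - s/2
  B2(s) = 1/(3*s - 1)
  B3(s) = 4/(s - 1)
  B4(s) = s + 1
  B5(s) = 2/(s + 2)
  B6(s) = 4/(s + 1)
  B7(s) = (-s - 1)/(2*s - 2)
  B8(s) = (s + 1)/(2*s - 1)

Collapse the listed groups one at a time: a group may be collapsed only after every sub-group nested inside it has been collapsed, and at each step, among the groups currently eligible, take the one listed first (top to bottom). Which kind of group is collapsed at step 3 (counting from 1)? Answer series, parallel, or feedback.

Step 1 - add B2, B3 (parallel)
Step 2 - reduce the parallel group B4, B5, B6
Step 3 - series reduction of B1, (B2+B3), (B4+B5+B6)
Step 4 - combine (B1*(B2+B3)*(B4+B5+B6)), B7, B8 in parallel
Step 3 collapses a series group.

Answer: series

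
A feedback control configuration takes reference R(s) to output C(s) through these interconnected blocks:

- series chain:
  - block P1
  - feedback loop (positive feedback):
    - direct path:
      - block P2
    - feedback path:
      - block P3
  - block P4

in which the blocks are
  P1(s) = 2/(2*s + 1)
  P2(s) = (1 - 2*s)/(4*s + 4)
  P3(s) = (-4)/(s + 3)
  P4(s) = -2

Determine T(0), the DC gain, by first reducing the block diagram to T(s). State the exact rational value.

[1] feedback reduction of P2, P3 -> (-2*s^2 - 5*s + 3)/(4*s^2 + 8*s + 16)
[2] series reduction of P1, [P2/(1-P2*P3)], P4 -> (2*s^2 + 5*s - 3)/(2*s^3 + 5*s^2 + 10*s + 4)
That last expression is T(s); at s = 0 only the constant terms survive, so T(0) = -3/4.

Final answer: -3/4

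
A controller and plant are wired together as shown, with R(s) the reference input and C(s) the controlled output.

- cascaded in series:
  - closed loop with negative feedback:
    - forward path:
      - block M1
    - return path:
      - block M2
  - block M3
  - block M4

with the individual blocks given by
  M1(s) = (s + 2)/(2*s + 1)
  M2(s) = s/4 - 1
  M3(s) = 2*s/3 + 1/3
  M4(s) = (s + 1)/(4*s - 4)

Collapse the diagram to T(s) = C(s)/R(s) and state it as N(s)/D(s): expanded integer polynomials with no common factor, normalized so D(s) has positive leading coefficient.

1. feedback reduction of M1, M2, giving (4*s + 8)/(s^2 + 6*s - 4)
2. series reduction of [M1/(1+M1*M2)], M3, M4; the result is T(s) itself (integer coefficients, no common factor, positive leading denominator coefficient)

Final answer: (2*s^3 + 7*s^2 + 7*s + 2)/(3*s^3 + 15*s^2 - 30*s + 12)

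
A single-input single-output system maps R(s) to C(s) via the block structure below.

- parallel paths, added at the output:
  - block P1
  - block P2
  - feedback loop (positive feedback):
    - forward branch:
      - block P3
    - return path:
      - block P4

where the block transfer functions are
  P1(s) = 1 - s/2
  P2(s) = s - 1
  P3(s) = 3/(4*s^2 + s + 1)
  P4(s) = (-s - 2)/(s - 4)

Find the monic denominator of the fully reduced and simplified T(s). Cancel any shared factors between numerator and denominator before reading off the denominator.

Reducing step by step:

Step 1: close the feedback loop around P3, P4 = (3*s - 12)/(4*s^3 - 15*s^2 + 2)
Step 2: parallel reduction of P1, P2, [P3/(1-P3*P4)] = (4*s^4 - 15*s^3 + 8*s - 24)/(8*s^3 - 30*s^2 + 4)
Step 2 gives the fully reduced T(s), with no common factor left to cancel. The denominator's leading coefficient is 8, so divide each of its coefficients by 8 to get the monic form.

Answer: s^3 - 15*s^2/4 + 1/2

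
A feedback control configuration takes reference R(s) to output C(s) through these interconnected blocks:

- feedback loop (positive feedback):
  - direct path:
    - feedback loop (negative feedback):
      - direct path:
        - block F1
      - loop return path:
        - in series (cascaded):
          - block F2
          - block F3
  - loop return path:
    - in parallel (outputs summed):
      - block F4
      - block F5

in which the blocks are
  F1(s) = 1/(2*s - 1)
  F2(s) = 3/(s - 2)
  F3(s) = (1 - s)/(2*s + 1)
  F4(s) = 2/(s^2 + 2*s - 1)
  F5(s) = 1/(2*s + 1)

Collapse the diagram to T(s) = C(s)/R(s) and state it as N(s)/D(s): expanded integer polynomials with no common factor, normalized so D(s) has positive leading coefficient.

First reduce the diagram to T(s).

[1] reduce the series chain F2, F3, giving (3 - 3*s)/(2*s^2 - 3*s - 2)
[2] feedback reduction of F1, (F2*F3), giving (2*s^2 - 3*s - 2)/(4*s^3 - 8*s^2 - 4*s + 5)
[3] sum the parallel branches F4, F5, giving (s^2 + 6*s + 1)/(2*s^3 + 5*s^2 - 1)
[4] collapse the loop ([F1/(1+F1*(F2*F3))] forward, (F4+F5) return); the result is T(s) itself (integer coefficients, no common factor, positive leading denominator coefficient)

Answer: (2*s^4 + s^3 - 10*s^2 - s + 2)/(4*s^5 - 25*s^3 + s^2 + 25*s - 3)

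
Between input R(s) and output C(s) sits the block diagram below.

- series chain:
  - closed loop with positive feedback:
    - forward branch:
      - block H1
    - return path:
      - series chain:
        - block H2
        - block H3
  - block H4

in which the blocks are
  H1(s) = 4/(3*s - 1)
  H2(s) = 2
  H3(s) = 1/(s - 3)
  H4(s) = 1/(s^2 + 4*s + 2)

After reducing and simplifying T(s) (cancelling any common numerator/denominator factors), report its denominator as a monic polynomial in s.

Answer: s^4 + 2*s^3/3 - 13*s^2 - 40*s/3 - 10/3

Working:
1. combine H2, H3 in series gives 2/(s - 3)
2. feedback reduction of H1, (H2*H3) gives (4*s - 12)/(3*s^2 - 10*s - 5)
3. combine [H1/(1-H1*(H2*H3))], H4 in series gives (4*s - 12)/(3*s^4 + 2*s^3 - 39*s^2 - 40*s - 10)
That last expression is T(s), already simplified. Scaling its denominator by 1/3 (the reciprocal of the leading coefficient) yields the monic denominator.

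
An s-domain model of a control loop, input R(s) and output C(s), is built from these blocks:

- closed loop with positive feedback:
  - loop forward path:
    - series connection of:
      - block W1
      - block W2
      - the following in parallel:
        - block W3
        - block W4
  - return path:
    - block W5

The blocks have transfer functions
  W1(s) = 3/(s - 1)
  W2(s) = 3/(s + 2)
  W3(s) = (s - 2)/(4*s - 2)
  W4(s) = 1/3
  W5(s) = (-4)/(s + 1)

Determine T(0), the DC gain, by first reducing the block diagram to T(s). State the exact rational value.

Answer: 6/23

Working:
Step 1: reduce the parallel group W3, W4 -> (7*s - 8)/(12*s - 6)
Step 2: series reduction of W1, W2, (W3+W4) -> (21*s - 24)/(4*s^3 + 2*s^2 - 10*s + 4)
Step 3: feedback reduction of (W1*W2*(W3+W4)), W5 -> (21*s^2 - 3*s - 24)/(4*s^4 + 6*s^3 - 8*s^2 + 78*s - 92)
The step-3 result is T(s). Setting s = 0: T(0) = -24/(-92) = 6/23.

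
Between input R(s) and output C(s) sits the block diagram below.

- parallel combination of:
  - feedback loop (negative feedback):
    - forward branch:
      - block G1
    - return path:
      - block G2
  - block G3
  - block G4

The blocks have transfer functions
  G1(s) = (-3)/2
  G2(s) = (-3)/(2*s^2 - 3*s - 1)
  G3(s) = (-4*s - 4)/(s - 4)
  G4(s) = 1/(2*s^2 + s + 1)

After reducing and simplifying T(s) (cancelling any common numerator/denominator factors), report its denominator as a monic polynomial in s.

The answer is s^5 - 5*s^4 + 11*s^3/2 - 47*s^2/8 + 3*s/8 - 7/2.

Reasoning:
[1] feedback reduction of G1, G2, giving (-6*s^2 + 9*s + 3)/(4*s^2 - 6*s + 7)
[2] reduce the parallel group [G1/(1+G1*G2)], G3, G4, giving (-44*s^5 + 60*s^4 - 51*s^3 - 98*s^2 - 46*s - 68)/(8*s^5 - 40*s^4 + 44*s^3 - 47*s^2 + 3*s - 28)
Step 2 gives the fully reduced T(s), with no common factor left to cancel. The denominator's leading coefficient is 8, so divide each of its coefficients by 8 to get the monic form.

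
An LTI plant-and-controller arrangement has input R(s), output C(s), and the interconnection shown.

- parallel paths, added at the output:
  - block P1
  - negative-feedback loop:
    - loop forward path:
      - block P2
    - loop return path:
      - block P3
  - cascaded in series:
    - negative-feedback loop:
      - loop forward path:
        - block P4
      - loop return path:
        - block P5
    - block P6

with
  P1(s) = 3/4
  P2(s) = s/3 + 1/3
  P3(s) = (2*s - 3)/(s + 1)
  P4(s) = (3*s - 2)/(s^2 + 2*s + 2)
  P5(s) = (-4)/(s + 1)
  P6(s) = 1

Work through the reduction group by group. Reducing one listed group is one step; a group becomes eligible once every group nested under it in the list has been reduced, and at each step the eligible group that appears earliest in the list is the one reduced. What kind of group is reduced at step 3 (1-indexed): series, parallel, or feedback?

Step 1. feedback reduction of P2, P3
Step 2. feedback reduction of P4, P5
Step 3. cascade [P4/(1+P4*P5)], P6
Step 4. add P1, [P2/(1+P2*P3)], ([P4/(1+P4*P5)]*P6) (parallel)
Step 3: series.

Final answer: series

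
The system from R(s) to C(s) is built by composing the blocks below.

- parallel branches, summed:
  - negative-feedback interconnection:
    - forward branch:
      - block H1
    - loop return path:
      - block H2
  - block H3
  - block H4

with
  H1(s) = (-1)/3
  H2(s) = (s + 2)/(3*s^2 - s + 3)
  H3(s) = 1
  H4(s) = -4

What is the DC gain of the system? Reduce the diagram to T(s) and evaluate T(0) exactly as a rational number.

[1] collapse the loop (H1 forward, H2 return): (-3*s^2 + s - 3)/(9*s^2 - 4*s + 7)
[2] reduce the parallel group [H1/(1+H1*H2)], H3, H4: (-30*s^2 + 13*s - 24)/(9*s^2 - 4*s + 7)
DC gain: substitute s = 0 into T(s) from step 2: T(0) = -24/7.

Answer: -24/7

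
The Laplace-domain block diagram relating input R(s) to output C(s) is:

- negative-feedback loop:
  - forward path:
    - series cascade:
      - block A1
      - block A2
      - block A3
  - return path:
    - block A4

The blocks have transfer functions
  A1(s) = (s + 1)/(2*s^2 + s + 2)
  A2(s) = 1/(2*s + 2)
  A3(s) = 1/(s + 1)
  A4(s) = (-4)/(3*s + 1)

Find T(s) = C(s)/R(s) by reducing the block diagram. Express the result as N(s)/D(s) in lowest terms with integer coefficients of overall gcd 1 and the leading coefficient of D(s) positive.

Reducing step by step:

Step 1 - cascade A1, A2, A3 = 1/(4*s^3 + 6*s^2 + 6*s + 4)
Step 2 - reduce the feedback loop with forward (A1*A2*A3) and return A4, giving the overall T(s)

Answer: (3*s + 1)/(12*s^4 + 22*s^3 + 24*s^2 + 18*s)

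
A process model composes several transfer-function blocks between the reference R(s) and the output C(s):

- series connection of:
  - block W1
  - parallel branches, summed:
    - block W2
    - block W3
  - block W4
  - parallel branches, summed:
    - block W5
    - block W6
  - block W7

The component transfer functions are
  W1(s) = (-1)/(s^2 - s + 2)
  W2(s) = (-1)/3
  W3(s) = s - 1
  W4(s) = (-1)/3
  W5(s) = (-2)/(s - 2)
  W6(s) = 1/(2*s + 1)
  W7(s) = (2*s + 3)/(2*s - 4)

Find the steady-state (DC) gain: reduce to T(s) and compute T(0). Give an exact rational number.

[1] parallel reduction of W2, W3 = s - 4/3
[2] parallel reduction of W5, W6 = (-3*s - 4)/(2*s^2 - 3*s - 2)
[3] series reduction of W1, (W2+W3), W4, (W5+W6), W7 = (-18*s^3 - 27*s^2 + 32*s + 48)/(36*s^5 - 162*s^4 + 270*s^3 - 252*s^2 + 72*s + 144)
Step 3 gives the overall T(s). Then T(0) = 48/144 = 1/3.

Answer: 1/3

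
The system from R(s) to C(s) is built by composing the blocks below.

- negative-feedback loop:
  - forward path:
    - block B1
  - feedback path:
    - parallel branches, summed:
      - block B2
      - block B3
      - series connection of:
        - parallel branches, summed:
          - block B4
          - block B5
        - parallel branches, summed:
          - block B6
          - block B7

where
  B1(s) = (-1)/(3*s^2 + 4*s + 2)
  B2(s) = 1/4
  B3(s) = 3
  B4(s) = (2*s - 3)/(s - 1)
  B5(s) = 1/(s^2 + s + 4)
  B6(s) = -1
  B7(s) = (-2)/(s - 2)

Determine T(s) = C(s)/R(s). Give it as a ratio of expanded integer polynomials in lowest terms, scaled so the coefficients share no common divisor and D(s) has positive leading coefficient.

First reduce the diagram to T(s).

(1) combine B4, B5 in parallel: (2*s^3 - s^2 + 6*s - 13)/(s^3 + 3*s - 4)
(2) sum the parallel branches B6, B7: (-s)/(s - 2)
(3) cascade (B4+B5), (B6+B7): (-2*s^4 + s^3 - 6*s^2 + 13*s)/(s^4 - 2*s^3 + 3*s^2 - 10*s + 8)
(4) reduce the parallel group B2, B3, ((B4+B5)*(B6+B7)): (5*s^4 - 22*s^3 + 15*s^2 - 78*s + 104)/(4*s^4 - 8*s^3 + 12*s^2 - 40*s + 32)
(5) apply the feedback formula to B1, (B2+B3+((B4+B5)*(B6+B7))): this yields T(s), and no further normalization is needed

Answer: (-4*s^4 + 8*s^3 - 12*s^2 + 40*s - 32)/(12*s^6 - 8*s^5 + 7*s^4 - 66*s^3 - 55*s^2 + 126*s - 40)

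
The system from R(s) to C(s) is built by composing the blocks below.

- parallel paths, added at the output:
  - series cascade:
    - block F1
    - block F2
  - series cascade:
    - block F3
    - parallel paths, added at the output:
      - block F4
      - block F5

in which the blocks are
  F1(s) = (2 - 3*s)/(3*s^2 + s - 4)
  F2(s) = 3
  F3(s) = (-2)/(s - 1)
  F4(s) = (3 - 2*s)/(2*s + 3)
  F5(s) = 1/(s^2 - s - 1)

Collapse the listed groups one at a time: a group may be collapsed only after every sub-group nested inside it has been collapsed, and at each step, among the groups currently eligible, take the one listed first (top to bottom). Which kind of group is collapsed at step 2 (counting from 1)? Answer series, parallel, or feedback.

Step 1 - reduce the series chain F1, F2
Step 2 - sum the parallel branches F4, F5
Step 3 - reduce the series chain F3, (F4+F5)
Step 4 - combine (F1*F2), (F3*(F4+F5)) in parallel
Step 2 collapses a parallel group.

Hence the answer: parallel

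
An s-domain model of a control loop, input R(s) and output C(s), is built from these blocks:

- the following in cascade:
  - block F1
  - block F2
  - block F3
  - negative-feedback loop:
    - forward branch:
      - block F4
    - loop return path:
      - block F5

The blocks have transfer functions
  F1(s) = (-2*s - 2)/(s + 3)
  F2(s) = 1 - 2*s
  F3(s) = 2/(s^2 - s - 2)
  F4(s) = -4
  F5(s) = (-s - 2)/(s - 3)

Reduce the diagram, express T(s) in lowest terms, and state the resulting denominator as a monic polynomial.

First reduce the diagram to T(s).

1. close the feedback loop around F4, F5 gives (12 - 4*s)/(5*s + 5)
2. series reduction of F1, F2, F3, [F4/(1+F4*F5)] gives (-32*s^2 + 112*s - 48)/(5*s^3 + 10*s^2 - 25*s - 30)
No further cancellation is possible in the step-2 result, so that is T(s). Its denominator becomes monic after dividing by the leading coefficient 5.

Answer: s^3 + 2*s^2 - 5*s - 6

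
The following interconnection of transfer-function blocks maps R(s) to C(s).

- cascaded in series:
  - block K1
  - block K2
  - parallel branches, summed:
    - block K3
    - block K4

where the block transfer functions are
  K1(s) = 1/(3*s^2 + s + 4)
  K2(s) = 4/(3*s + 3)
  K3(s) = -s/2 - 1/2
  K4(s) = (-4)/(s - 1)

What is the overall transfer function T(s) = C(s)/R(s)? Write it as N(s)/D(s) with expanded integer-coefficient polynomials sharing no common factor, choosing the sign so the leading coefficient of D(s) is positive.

The answer is (-2*s^2 - 14)/(9*s^4 + 3*s^3 + 3*s^2 - 3*s - 12).

Reasoning:
(1) add K3, K4 (parallel): (-s^2 - 7)/(2*s - 2)
(2) reduce the series chain K1, K2, (K3+K4): this yields T(s), and no further normalization is needed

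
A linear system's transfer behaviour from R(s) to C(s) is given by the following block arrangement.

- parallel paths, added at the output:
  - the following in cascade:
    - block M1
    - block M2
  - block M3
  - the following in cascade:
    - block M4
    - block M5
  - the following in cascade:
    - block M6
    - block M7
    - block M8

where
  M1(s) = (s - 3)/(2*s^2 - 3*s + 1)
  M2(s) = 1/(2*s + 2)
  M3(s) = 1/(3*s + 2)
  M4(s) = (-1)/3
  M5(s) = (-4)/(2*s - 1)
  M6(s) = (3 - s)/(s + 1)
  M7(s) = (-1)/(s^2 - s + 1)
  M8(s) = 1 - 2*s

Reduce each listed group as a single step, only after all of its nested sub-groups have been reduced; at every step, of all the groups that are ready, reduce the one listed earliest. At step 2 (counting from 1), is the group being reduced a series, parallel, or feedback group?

Step 1: multiply M1, M2 (series)
Step 2: cascade M4, M5
Step 3: multiply M6, M7, M8 (series)
Step 4: parallel reduction of (M1*M2), M3, (M4*M5), (M6*M7*M8)
Step 2: series.

Hence the answer: series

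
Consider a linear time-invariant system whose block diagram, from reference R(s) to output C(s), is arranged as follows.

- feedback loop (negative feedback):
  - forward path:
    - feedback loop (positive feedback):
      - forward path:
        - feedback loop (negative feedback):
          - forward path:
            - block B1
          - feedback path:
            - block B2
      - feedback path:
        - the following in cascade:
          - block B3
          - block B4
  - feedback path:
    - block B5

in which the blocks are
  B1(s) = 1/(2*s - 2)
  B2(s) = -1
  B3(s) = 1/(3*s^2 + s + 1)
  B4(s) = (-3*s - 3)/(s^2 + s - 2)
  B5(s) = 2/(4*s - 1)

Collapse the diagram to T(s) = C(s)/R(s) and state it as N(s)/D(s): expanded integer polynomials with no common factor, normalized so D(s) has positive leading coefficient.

Step 1. collapse the loop (B1 forward, B2 return): 1/(2*s - 3)
Step 2. series reduction of B3, B4: (-3*s - 3)/(3*s^4 + 4*s^3 - 4*s^2 - s - 2)
Step 3. reduce the feedback loop with forward [B1/(1+B1*B2)] and return (B3*B4): (3*s^4 + 4*s^3 - 4*s^2 - s - 2)/(6*s^5 - s^4 - 20*s^3 + 10*s^2 + 2*s + 9)
Step 4. apply the feedback formula to [[B1/(1+B1*B2)]/(1-[B1/(1+B1*B2)]*(B3*B4))], B5, giving the overall T(s)

Final answer: (12*s^5 + 13*s^4 - 20*s^3 - 7*s + 2)/(24*s^6 - 10*s^5 - 73*s^4 + 68*s^3 - 10*s^2 + 32*s - 13)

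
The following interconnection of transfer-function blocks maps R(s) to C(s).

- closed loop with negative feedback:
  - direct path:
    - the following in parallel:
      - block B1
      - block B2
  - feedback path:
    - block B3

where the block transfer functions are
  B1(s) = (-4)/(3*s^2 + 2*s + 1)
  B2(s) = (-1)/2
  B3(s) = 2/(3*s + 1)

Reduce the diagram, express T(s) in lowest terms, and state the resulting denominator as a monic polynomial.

Reducing step by step:

Step 1 - combine B1, B2 in parallel, giving (-3*s^2 - 2*s - 9)/(6*s^2 + 4*s + 2)
Step 2 - feedback reduction of (B1+B2), B3, giving (-9*s^3 - 9*s^2 - 29*s - 9)/(18*s^3 + 12*s^2 + 6*s - 16)
T(s) is the step-2 result (common factors already cancelled). Leading coefficient of the denominator: 18. Divide through by 18 for the monic polynomial.

Answer: s^3 + 2*s^2/3 + s/3 - 8/9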